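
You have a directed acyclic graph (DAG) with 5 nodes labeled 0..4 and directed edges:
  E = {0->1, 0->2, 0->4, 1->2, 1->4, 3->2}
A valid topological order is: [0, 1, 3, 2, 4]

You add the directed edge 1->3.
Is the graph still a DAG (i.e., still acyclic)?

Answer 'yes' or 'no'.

Given toposort: [0, 1, 3, 2, 4]
Position of 1: index 1; position of 3: index 2
New edge 1->3: forward
Forward edge: respects the existing order. Still a DAG, same toposort still valid.
Still a DAG? yes

Answer: yes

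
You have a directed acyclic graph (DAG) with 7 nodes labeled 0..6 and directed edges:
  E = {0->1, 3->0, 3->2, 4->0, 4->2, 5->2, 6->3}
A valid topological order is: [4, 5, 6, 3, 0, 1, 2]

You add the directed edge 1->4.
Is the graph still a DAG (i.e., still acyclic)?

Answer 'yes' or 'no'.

Answer: no

Derivation:
Given toposort: [4, 5, 6, 3, 0, 1, 2]
Position of 1: index 5; position of 4: index 0
New edge 1->4: backward (u after v in old order)
Backward edge: old toposort is now invalid. Check if this creates a cycle.
Does 4 already reach 1? Reachable from 4: [0, 1, 2, 4]. YES -> cycle!
Still a DAG? no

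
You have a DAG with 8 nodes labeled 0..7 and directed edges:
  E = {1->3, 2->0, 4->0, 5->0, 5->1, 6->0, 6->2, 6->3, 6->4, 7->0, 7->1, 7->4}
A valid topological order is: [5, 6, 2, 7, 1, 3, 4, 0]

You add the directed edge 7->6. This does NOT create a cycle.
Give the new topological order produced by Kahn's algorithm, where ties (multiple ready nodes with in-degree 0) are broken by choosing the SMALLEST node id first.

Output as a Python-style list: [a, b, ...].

Old toposort: [5, 6, 2, 7, 1, 3, 4, 0]
Added edge: 7->6
Position of 7 (3) > position of 6 (1). Must reorder: 7 must now come before 6.
Run Kahn's algorithm (break ties by smallest node id):
  initial in-degrees: [5, 2, 1, 2, 2, 0, 1, 0]
  ready (indeg=0): [5, 7]
  pop 5: indeg[0]->4; indeg[1]->1 | ready=[7] | order so far=[5]
  pop 7: indeg[0]->3; indeg[1]->0; indeg[4]->1; indeg[6]->0 | ready=[1, 6] | order so far=[5, 7]
  pop 1: indeg[3]->1 | ready=[6] | order so far=[5, 7, 1]
  pop 6: indeg[0]->2; indeg[2]->0; indeg[3]->0; indeg[4]->0 | ready=[2, 3, 4] | order so far=[5, 7, 1, 6]
  pop 2: indeg[0]->1 | ready=[3, 4] | order so far=[5, 7, 1, 6, 2]
  pop 3: no out-edges | ready=[4] | order so far=[5, 7, 1, 6, 2, 3]
  pop 4: indeg[0]->0 | ready=[0] | order so far=[5, 7, 1, 6, 2, 3, 4]
  pop 0: no out-edges | ready=[] | order so far=[5, 7, 1, 6, 2, 3, 4, 0]
  Result: [5, 7, 1, 6, 2, 3, 4, 0]

Answer: [5, 7, 1, 6, 2, 3, 4, 0]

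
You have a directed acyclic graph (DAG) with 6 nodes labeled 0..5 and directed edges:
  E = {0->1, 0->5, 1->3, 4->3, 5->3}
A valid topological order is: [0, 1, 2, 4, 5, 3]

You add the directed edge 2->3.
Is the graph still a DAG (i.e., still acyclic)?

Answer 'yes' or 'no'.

Given toposort: [0, 1, 2, 4, 5, 3]
Position of 2: index 2; position of 3: index 5
New edge 2->3: forward
Forward edge: respects the existing order. Still a DAG, same toposort still valid.
Still a DAG? yes

Answer: yes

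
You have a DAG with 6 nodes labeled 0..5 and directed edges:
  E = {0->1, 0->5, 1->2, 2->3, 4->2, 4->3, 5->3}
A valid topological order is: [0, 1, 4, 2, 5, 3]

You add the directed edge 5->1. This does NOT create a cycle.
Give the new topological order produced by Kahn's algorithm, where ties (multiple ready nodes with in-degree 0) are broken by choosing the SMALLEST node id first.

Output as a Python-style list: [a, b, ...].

Old toposort: [0, 1, 4, 2, 5, 3]
Added edge: 5->1
Position of 5 (4) > position of 1 (1). Must reorder: 5 must now come before 1.
Run Kahn's algorithm (break ties by smallest node id):
  initial in-degrees: [0, 2, 2, 3, 0, 1]
  ready (indeg=0): [0, 4]
  pop 0: indeg[1]->1; indeg[5]->0 | ready=[4, 5] | order so far=[0]
  pop 4: indeg[2]->1; indeg[3]->2 | ready=[5] | order so far=[0, 4]
  pop 5: indeg[1]->0; indeg[3]->1 | ready=[1] | order so far=[0, 4, 5]
  pop 1: indeg[2]->0 | ready=[2] | order so far=[0, 4, 5, 1]
  pop 2: indeg[3]->0 | ready=[3] | order so far=[0, 4, 5, 1, 2]
  pop 3: no out-edges | ready=[] | order so far=[0, 4, 5, 1, 2, 3]
  Result: [0, 4, 5, 1, 2, 3]

Answer: [0, 4, 5, 1, 2, 3]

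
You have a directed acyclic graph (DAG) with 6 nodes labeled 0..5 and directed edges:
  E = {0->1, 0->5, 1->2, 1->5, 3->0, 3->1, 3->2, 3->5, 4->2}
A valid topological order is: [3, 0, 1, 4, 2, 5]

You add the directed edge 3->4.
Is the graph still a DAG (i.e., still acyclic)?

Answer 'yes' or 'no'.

Given toposort: [3, 0, 1, 4, 2, 5]
Position of 3: index 0; position of 4: index 3
New edge 3->4: forward
Forward edge: respects the existing order. Still a DAG, same toposort still valid.
Still a DAG? yes

Answer: yes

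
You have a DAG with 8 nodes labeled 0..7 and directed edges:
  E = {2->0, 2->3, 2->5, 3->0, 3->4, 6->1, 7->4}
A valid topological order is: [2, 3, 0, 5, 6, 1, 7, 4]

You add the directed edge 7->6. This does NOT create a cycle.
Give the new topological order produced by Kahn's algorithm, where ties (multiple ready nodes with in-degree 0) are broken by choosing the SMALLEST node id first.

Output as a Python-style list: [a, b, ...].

Answer: [2, 3, 0, 5, 7, 4, 6, 1]

Derivation:
Old toposort: [2, 3, 0, 5, 6, 1, 7, 4]
Added edge: 7->6
Position of 7 (6) > position of 6 (4). Must reorder: 7 must now come before 6.
Run Kahn's algorithm (break ties by smallest node id):
  initial in-degrees: [2, 1, 0, 1, 2, 1, 1, 0]
  ready (indeg=0): [2, 7]
  pop 2: indeg[0]->1; indeg[3]->0; indeg[5]->0 | ready=[3, 5, 7] | order so far=[2]
  pop 3: indeg[0]->0; indeg[4]->1 | ready=[0, 5, 7] | order so far=[2, 3]
  pop 0: no out-edges | ready=[5, 7] | order so far=[2, 3, 0]
  pop 5: no out-edges | ready=[7] | order so far=[2, 3, 0, 5]
  pop 7: indeg[4]->0; indeg[6]->0 | ready=[4, 6] | order so far=[2, 3, 0, 5, 7]
  pop 4: no out-edges | ready=[6] | order so far=[2, 3, 0, 5, 7, 4]
  pop 6: indeg[1]->0 | ready=[1] | order so far=[2, 3, 0, 5, 7, 4, 6]
  pop 1: no out-edges | ready=[] | order so far=[2, 3, 0, 5, 7, 4, 6, 1]
  Result: [2, 3, 0, 5, 7, 4, 6, 1]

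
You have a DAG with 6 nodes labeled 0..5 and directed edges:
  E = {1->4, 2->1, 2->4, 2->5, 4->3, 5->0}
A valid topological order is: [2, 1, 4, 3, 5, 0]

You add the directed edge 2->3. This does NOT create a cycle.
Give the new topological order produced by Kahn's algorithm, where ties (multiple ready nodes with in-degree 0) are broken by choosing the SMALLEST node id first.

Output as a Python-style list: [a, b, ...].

Answer: [2, 1, 4, 3, 5, 0]

Derivation:
Old toposort: [2, 1, 4, 3, 5, 0]
Added edge: 2->3
Position of 2 (0) < position of 3 (3). Old order still valid.
Run Kahn's algorithm (break ties by smallest node id):
  initial in-degrees: [1, 1, 0, 2, 2, 1]
  ready (indeg=0): [2]
  pop 2: indeg[1]->0; indeg[3]->1; indeg[4]->1; indeg[5]->0 | ready=[1, 5] | order so far=[2]
  pop 1: indeg[4]->0 | ready=[4, 5] | order so far=[2, 1]
  pop 4: indeg[3]->0 | ready=[3, 5] | order so far=[2, 1, 4]
  pop 3: no out-edges | ready=[5] | order so far=[2, 1, 4, 3]
  pop 5: indeg[0]->0 | ready=[0] | order so far=[2, 1, 4, 3, 5]
  pop 0: no out-edges | ready=[] | order so far=[2, 1, 4, 3, 5, 0]
  Result: [2, 1, 4, 3, 5, 0]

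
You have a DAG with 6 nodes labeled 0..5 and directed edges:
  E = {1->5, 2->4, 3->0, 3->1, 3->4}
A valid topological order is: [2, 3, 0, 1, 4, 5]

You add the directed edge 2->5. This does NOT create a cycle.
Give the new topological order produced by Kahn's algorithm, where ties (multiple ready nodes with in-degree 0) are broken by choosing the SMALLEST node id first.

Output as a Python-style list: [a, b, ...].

Old toposort: [2, 3, 0, 1, 4, 5]
Added edge: 2->5
Position of 2 (0) < position of 5 (5). Old order still valid.
Run Kahn's algorithm (break ties by smallest node id):
  initial in-degrees: [1, 1, 0, 0, 2, 2]
  ready (indeg=0): [2, 3]
  pop 2: indeg[4]->1; indeg[5]->1 | ready=[3] | order so far=[2]
  pop 3: indeg[0]->0; indeg[1]->0; indeg[4]->0 | ready=[0, 1, 4] | order so far=[2, 3]
  pop 0: no out-edges | ready=[1, 4] | order so far=[2, 3, 0]
  pop 1: indeg[5]->0 | ready=[4, 5] | order so far=[2, 3, 0, 1]
  pop 4: no out-edges | ready=[5] | order so far=[2, 3, 0, 1, 4]
  pop 5: no out-edges | ready=[] | order so far=[2, 3, 0, 1, 4, 5]
  Result: [2, 3, 0, 1, 4, 5]

Answer: [2, 3, 0, 1, 4, 5]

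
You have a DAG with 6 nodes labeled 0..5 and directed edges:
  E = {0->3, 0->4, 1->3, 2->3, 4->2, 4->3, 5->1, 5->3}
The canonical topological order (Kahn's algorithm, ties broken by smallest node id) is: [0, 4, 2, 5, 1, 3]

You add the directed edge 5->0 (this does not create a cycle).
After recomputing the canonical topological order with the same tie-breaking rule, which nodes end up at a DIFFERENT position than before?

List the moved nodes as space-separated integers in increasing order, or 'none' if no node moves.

Answer: 0 1 2 4 5

Derivation:
Old toposort: [0, 4, 2, 5, 1, 3]
Added edge 5->0
Recompute Kahn (smallest-id tiebreak):
  initial in-degrees: [1, 1, 1, 5, 1, 0]
  ready (indeg=0): [5]
  pop 5: indeg[0]->0; indeg[1]->0; indeg[3]->4 | ready=[0, 1] | order so far=[5]
  pop 0: indeg[3]->3; indeg[4]->0 | ready=[1, 4] | order so far=[5, 0]
  pop 1: indeg[3]->2 | ready=[4] | order so far=[5, 0, 1]
  pop 4: indeg[2]->0; indeg[3]->1 | ready=[2] | order so far=[5, 0, 1, 4]
  pop 2: indeg[3]->0 | ready=[3] | order so far=[5, 0, 1, 4, 2]
  pop 3: no out-edges | ready=[] | order so far=[5, 0, 1, 4, 2, 3]
New canonical toposort: [5, 0, 1, 4, 2, 3]
Compare positions:
  Node 0: index 0 -> 1 (moved)
  Node 1: index 4 -> 2 (moved)
  Node 2: index 2 -> 4 (moved)
  Node 3: index 5 -> 5 (same)
  Node 4: index 1 -> 3 (moved)
  Node 5: index 3 -> 0 (moved)
Nodes that changed position: 0 1 2 4 5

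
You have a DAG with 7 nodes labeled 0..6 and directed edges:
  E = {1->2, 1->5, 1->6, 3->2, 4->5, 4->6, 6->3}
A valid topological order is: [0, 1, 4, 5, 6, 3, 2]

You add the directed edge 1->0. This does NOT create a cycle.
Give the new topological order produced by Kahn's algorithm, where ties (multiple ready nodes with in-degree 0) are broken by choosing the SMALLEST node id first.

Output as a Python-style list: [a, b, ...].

Old toposort: [0, 1, 4, 5, 6, 3, 2]
Added edge: 1->0
Position of 1 (1) > position of 0 (0). Must reorder: 1 must now come before 0.
Run Kahn's algorithm (break ties by smallest node id):
  initial in-degrees: [1, 0, 2, 1, 0, 2, 2]
  ready (indeg=0): [1, 4]
  pop 1: indeg[0]->0; indeg[2]->1; indeg[5]->1; indeg[6]->1 | ready=[0, 4] | order so far=[1]
  pop 0: no out-edges | ready=[4] | order so far=[1, 0]
  pop 4: indeg[5]->0; indeg[6]->0 | ready=[5, 6] | order so far=[1, 0, 4]
  pop 5: no out-edges | ready=[6] | order so far=[1, 0, 4, 5]
  pop 6: indeg[3]->0 | ready=[3] | order so far=[1, 0, 4, 5, 6]
  pop 3: indeg[2]->0 | ready=[2] | order so far=[1, 0, 4, 5, 6, 3]
  pop 2: no out-edges | ready=[] | order so far=[1, 0, 4, 5, 6, 3, 2]
  Result: [1, 0, 4, 5, 6, 3, 2]

Answer: [1, 0, 4, 5, 6, 3, 2]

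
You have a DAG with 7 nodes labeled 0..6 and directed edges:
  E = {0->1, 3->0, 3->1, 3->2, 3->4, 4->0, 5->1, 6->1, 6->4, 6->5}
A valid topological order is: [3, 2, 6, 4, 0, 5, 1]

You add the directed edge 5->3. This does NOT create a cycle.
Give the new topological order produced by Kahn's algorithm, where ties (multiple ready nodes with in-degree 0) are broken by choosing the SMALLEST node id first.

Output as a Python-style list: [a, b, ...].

Answer: [6, 5, 3, 2, 4, 0, 1]

Derivation:
Old toposort: [3, 2, 6, 4, 0, 5, 1]
Added edge: 5->3
Position of 5 (5) > position of 3 (0). Must reorder: 5 must now come before 3.
Run Kahn's algorithm (break ties by smallest node id):
  initial in-degrees: [2, 4, 1, 1, 2, 1, 0]
  ready (indeg=0): [6]
  pop 6: indeg[1]->3; indeg[4]->1; indeg[5]->0 | ready=[5] | order so far=[6]
  pop 5: indeg[1]->2; indeg[3]->0 | ready=[3] | order so far=[6, 5]
  pop 3: indeg[0]->1; indeg[1]->1; indeg[2]->0; indeg[4]->0 | ready=[2, 4] | order so far=[6, 5, 3]
  pop 2: no out-edges | ready=[4] | order so far=[6, 5, 3, 2]
  pop 4: indeg[0]->0 | ready=[0] | order so far=[6, 5, 3, 2, 4]
  pop 0: indeg[1]->0 | ready=[1] | order so far=[6, 5, 3, 2, 4, 0]
  pop 1: no out-edges | ready=[] | order so far=[6, 5, 3, 2, 4, 0, 1]
  Result: [6, 5, 3, 2, 4, 0, 1]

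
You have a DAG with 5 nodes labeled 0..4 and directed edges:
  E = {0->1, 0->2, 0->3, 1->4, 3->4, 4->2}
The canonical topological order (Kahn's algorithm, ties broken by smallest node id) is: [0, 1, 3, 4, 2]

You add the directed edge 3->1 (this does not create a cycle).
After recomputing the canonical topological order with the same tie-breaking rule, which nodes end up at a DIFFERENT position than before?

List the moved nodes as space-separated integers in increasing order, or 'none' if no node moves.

Old toposort: [0, 1, 3, 4, 2]
Added edge 3->1
Recompute Kahn (smallest-id tiebreak):
  initial in-degrees: [0, 2, 2, 1, 2]
  ready (indeg=0): [0]
  pop 0: indeg[1]->1; indeg[2]->1; indeg[3]->0 | ready=[3] | order so far=[0]
  pop 3: indeg[1]->0; indeg[4]->1 | ready=[1] | order so far=[0, 3]
  pop 1: indeg[4]->0 | ready=[4] | order so far=[0, 3, 1]
  pop 4: indeg[2]->0 | ready=[2] | order so far=[0, 3, 1, 4]
  pop 2: no out-edges | ready=[] | order so far=[0, 3, 1, 4, 2]
New canonical toposort: [0, 3, 1, 4, 2]
Compare positions:
  Node 0: index 0 -> 0 (same)
  Node 1: index 1 -> 2 (moved)
  Node 2: index 4 -> 4 (same)
  Node 3: index 2 -> 1 (moved)
  Node 4: index 3 -> 3 (same)
Nodes that changed position: 1 3

Answer: 1 3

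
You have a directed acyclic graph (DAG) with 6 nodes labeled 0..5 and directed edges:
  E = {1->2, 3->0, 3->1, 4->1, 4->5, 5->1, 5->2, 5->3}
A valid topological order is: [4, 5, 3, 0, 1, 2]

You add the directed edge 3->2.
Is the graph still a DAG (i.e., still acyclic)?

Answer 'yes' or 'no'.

Given toposort: [4, 5, 3, 0, 1, 2]
Position of 3: index 2; position of 2: index 5
New edge 3->2: forward
Forward edge: respects the existing order. Still a DAG, same toposort still valid.
Still a DAG? yes

Answer: yes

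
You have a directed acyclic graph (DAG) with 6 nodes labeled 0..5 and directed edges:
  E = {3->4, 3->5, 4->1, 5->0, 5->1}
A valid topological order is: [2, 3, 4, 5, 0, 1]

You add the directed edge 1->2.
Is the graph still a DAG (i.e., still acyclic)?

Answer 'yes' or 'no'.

Given toposort: [2, 3, 4, 5, 0, 1]
Position of 1: index 5; position of 2: index 0
New edge 1->2: backward (u after v in old order)
Backward edge: old toposort is now invalid. Check if this creates a cycle.
Does 2 already reach 1? Reachable from 2: [2]. NO -> still a DAG (reorder needed).
Still a DAG? yes

Answer: yes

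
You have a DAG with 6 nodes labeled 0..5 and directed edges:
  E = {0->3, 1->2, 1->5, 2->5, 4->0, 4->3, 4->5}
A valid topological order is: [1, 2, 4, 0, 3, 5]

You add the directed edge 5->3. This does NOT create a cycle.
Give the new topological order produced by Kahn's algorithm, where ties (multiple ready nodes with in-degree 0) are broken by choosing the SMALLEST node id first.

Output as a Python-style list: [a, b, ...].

Answer: [1, 2, 4, 0, 5, 3]

Derivation:
Old toposort: [1, 2, 4, 0, 3, 5]
Added edge: 5->3
Position of 5 (5) > position of 3 (4). Must reorder: 5 must now come before 3.
Run Kahn's algorithm (break ties by smallest node id):
  initial in-degrees: [1, 0, 1, 3, 0, 3]
  ready (indeg=0): [1, 4]
  pop 1: indeg[2]->0; indeg[5]->2 | ready=[2, 4] | order so far=[1]
  pop 2: indeg[5]->1 | ready=[4] | order so far=[1, 2]
  pop 4: indeg[0]->0; indeg[3]->2; indeg[5]->0 | ready=[0, 5] | order so far=[1, 2, 4]
  pop 0: indeg[3]->1 | ready=[5] | order so far=[1, 2, 4, 0]
  pop 5: indeg[3]->0 | ready=[3] | order so far=[1, 2, 4, 0, 5]
  pop 3: no out-edges | ready=[] | order so far=[1, 2, 4, 0, 5, 3]
  Result: [1, 2, 4, 0, 5, 3]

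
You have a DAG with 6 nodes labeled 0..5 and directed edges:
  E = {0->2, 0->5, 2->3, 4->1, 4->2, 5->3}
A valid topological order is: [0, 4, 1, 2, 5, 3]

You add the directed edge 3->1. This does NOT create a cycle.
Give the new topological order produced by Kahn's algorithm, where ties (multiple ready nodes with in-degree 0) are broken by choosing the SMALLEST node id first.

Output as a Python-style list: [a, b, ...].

Answer: [0, 4, 2, 5, 3, 1]

Derivation:
Old toposort: [0, 4, 1, 2, 5, 3]
Added edge: 3->1
Position of 3 (5) > position of 1 (2). Must reorder: 3 must now come before 1.
Run Kahn's algorithm (break ties by smallest node id):
  initial in-degrees: [0, 2, 2, 2, 0, 1]
  ready (indeg=0): [0, 4]
  pop 0: indeg[2]->1; indeg[5]->0 | ready=[4, 5] | order so far=[0]
  pop 4: indeg[1]->1; indeg[2]->0 | ready=[2, 5] | order so far=[0, 4]
  pop 2: indeg[3]->1 | ready=[5] | order so far=[0, 4, 2]
  pop 5: indeg[3]->0 | ready=[3] | order so far=[0, 4, 2, 5]
  pop 3: indeg[1]->0 | ready=[1] | order so far=[0, 4, 2, 5, 3]
  pop 1: no out-edges | ready=[] | order so far=[0, 4, 2, 5, 3, 1]
  Result: [0, 4, 2, 5, 3, 1]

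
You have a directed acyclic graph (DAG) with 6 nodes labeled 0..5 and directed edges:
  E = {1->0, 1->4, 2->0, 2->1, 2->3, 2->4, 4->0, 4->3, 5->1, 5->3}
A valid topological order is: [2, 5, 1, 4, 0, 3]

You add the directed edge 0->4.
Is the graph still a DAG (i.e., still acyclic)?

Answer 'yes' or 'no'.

Answer: no

Derivation:
Given toposort: [2, 5, 1, 4, 0, 3]
Position of 0: index 4; position of 4: index 3
New edge 0->4: backward (u after v in old order)
Backward edge: old toposort is now invalid. Check if this creates a cycle.
Does 4 already reach 0? Reachable from 4: [0, 3, 4]. YES -> cycle!
Still a DAG? no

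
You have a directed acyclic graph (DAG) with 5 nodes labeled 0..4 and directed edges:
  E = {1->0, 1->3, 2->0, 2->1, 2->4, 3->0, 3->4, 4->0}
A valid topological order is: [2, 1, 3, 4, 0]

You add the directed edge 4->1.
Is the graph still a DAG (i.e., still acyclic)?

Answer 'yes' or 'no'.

Answer: no

Derivation:
Given toposort: [2, 1, 3, 4, 0]
Position of 4: index 3; position of 1: index 1
New edge 4->1: backward (u after v in old order)
Backward edge: old toposort is now invalid. Check if this creates a cycle.
Does 1 already reach 4? Reachable from 1: [0, 1, 3, 4]. YES -> cycle!
Still a DAG? no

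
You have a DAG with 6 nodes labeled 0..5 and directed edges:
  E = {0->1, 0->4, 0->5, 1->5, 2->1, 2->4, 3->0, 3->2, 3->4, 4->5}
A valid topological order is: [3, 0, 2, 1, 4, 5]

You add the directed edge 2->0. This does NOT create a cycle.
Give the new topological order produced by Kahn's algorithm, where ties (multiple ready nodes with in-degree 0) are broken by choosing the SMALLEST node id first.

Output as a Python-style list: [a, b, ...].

Answer: [3, 2, 0, 1, 4, 5]

Derivation:
Old toposort: [3, 0, 2, 1, 4, 5]
Added edge: 2->0
Position of 2 (2) > position of 0 (1). Must reorder: 2 must now come before 0.
Run Kahn's algorithm (break ties by smallest node id):
  initial in-degrees: [2, 2, 1, 0, 3, 3]
  ready (indeg=0): [3]
  pop 3: indeg[0]->1; indeg[2]->0; indeg[4]->2 | ready=[2] | order so far=[3]
  pop 2: indeg[0]->0; indeg[1]->1; indeg[4]->1 | ready=[0] | order so far=[3, 2]
  pop 0: indeg[1]->0; indeg[4]->0; indeg[5]->2 | ready=[1, 4] | order so far=[3, 2, 0]
  pop 1: indeg[5]->1 | ready=[4] | order so far=[3, 2, 0, 1]
  pop 4: indeg[5]->0 | ready=[5] | order so far=[3, 2, 0, 1, 4]
  pop 5: no out-edges | ready=[] | order so far=[3, 2, 0, 1, 4, 5]
  Result: [3, 2, 0, 1, 4, 5]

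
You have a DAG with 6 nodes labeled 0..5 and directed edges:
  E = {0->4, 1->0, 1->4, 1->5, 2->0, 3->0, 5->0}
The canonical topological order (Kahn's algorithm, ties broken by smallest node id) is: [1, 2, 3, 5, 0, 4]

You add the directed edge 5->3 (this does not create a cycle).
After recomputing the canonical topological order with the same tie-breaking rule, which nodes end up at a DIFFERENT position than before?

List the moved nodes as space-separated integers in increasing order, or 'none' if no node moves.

Old toposort: [1, 2, 3, 5, 0, 4]
Added edge 5->3
Recompute Kahn (smallest-id tiebreak):
  initial in-degrees: [4, 0, 0, 1, 2, 1]
  ready (indeg=0): [1, 2]
  pop 1: indeg[0]->3; indeg[4]->1; indeg[5]->0 | ready=[2, 5] | order so far=[1]
  pop 2: indeg[0]->2 | ready=[5] | order so far=[1, 2]
  pop 5: indeg[0]->1; indeg[3]->0 | ready=[3] | order so far=[1, 2, 5]
  pop 3: indeg[0]->0 | ready=[0] | order so far=[1, 2, 5, 3]
  pop 0: indeg[4]->0 | ready=[4] | order so far=[1, 2, 5, 3, 0]
  pop 4: no out-edges | ready=[] | order so far=[1, 2, 5, 3, 0, 4]
New canonical toposort: [1, 2, 5, 3, 0, 4]
Compare positions:
  Node 0: index 4 -> 4 (same)
  Node 1: index 0 -> 0 (same)
  Node 2: index 1 -> 1 (same)
  Node 3: index 2 -> 3 (moved)
  Node 4: index 5 -> 5 (same)
  Node 5: index 3 -> 2 (moved)
Nodes that changed position: 3 5

Answer: 3 5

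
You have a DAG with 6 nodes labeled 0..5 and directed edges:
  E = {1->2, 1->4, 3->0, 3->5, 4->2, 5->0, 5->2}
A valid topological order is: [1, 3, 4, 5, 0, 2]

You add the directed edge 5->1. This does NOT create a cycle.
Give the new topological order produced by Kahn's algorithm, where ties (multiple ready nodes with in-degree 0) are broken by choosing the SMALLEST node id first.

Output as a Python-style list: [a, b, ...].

Old toposort: [1, 3, 4, 5, 0, 2]
Added edge: 5->1
Position of 5 (3) > position of 1 (0). Must reorder: 5 must now come before 1.
Run Kahn's algorithm (break ties by smallest node id):
  initial in-degrees: [2, 1, 3, 0, 1, 1]
  ready (indeg=0): [3]
  pop 3: indeg[0]->1; indeg[5]->0 | ready=[5] | order so far=[3]
  pop 5: indeg[0]->0; indeg[1]->0; indeg[2]->2 | ready=[0, 1] | order so far=[3, 5]
  pop 0: no out-edges | ready=[1] | order so far=[3, 5, 0]
  pop 1: indeg[2]->1; indeg[4]->0 | ready=[4] | order so far=[3, 5, 0, 1]
  pop 4: indeg[2]->0 | ready=[2] | order so far=[3, 5, 0, 1, 4]
  pop 2: no out-edges | ready=[] | order so far=[3, 5, 0, 1, 4, 2]
  Result: [3, 5, 0, 1, 4, 2]

Answer: [3, 5, 0, 1, 4, 2]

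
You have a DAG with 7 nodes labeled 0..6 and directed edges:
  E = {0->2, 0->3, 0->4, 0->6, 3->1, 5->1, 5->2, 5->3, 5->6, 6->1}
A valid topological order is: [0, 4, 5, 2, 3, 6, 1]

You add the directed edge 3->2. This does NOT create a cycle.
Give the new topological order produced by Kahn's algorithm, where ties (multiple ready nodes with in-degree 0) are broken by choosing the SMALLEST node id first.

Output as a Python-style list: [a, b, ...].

Old toposort: [0, 4, 5, 2, 3, 6, 1]
Added edge: 3->2
Position of 3 (4) > position of 2 (3). Must reorder: 3 must now come before 2.
Run Kahn's algorithm (break ties by smallest node id):
  initial in-degrees: [0, 3, 3, 2, 1, 0, 2]
  ready (indeg=0): [0, 5]
  pop 0: indeg[2]->2; indeg[3]->1; indeg[4]->0; indeg[6]->1 | ready=[4, 5] | order so far=[0]
  pop 4: no out-edges | ready=[5] | order so far=[0, 4]
  pop 5: indeg[1]->2; indeg[2]->1; indeg[3]->0; indeg[6]->0 | ready=[3, 6] | order so far=[0, 4, 5]
  pop 3: indeg[1]->1; indeg[2]->0 | ready=[2, 6] | order so far=[0, 4, 5, 3]
  pop 2: no out-edges | ready=[6] | order so far=[0, 4, 5, 3, 2]
  pop 6: indeg[1]->0 | ready=[1] | order so far=[0, 4, 5, 3, 2, 6]
  pop 1: no out-edges | ready=[] | order so far=[0, 4, 5, 3, 2, 6, 1]
  Result: [0, 4, 5, 3, 2, 6, 1]

Answer: [0, 4, 5, 3, 2, 6, 1]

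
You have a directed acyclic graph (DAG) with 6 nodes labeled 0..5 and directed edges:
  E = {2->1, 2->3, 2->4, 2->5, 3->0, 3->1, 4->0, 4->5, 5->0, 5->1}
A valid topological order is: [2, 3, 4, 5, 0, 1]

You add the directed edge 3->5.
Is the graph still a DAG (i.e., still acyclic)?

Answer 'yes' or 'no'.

Answer: yes

Derivation:
Given toposort: [2, 3, 4, 5, 0, 1]
Position of 3: index 1; position of 5: index 3
New edge 3->5: forward
Forward edge: respects the existing order. Still a DAG, same toposort still valid.
Still a DAG? yes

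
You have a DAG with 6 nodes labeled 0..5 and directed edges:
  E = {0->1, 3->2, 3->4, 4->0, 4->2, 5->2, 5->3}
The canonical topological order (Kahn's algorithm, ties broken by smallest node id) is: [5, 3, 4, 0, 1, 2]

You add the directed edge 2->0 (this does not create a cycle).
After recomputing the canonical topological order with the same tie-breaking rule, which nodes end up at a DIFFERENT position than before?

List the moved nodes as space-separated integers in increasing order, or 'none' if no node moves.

Answer: 0 1 2

Derivation:
Old toposort: [5, 3, 4, 0, 1, 2]
Added edge 2->0
Recompute Kahn (smallest-id tiebreak):
  initial in-degrees: [2, 1, 3, 1, 1, 0]
  ready (indeg=0): [5]
  pop 5: indeg[2]->2; indeg[3]->0 | ready=[3] | order so far=[5]
  pop 3: indeg[2]->1; indeg[4]->0 | ready=[4] | order so far=[5, 3]
  pop 4: indeg[0]->1; indeg[2]->0 | ready=[2] | order so far=[5, 3, 4]
  pop 2: indeg[0]->0 | ready=[0] | order so far=[5, 3, 4, 2]
  pop 0: indeg[1]->0 | ready=[1] | order so far=[5, 3, 4, 2, 0]
  pop 1: no out-edges | ready=[] | order so far=[5, 3, 4, 2, 0, 1]
New canonical toposort: [5, 3, 4, 2, 0, 1]
Compare positions:
  Node 0: index 3 -> 4 (moved)
  Node 1: index 4 -> 5 (moved)
  Node 2: index 5 -> 3 (moved)
  Node 3: index 1 -> 1 (same)
  Node 4: index 2 -> 2 (same)
  Node 5: index 0 -> 0 (same)
Nodes that changed position: 0 1 2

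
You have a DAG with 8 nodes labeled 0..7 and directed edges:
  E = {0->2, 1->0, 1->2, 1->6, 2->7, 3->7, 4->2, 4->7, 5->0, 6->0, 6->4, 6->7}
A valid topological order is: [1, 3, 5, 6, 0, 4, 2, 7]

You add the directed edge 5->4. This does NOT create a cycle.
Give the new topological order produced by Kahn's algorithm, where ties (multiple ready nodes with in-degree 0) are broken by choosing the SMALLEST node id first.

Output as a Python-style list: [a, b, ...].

Old toposort: [1, 3, 5, 6, 0, 4, 2, 7]
Added edge: 5->4
Position of 5 (2) < position of 4 (5). Old order still valid.
Run Kahn's algorithm (break ties by smallest node id):
  initial in-degrees: [3, 0, 3, 0, 2, 0, 1, 4]
  ready (indeg=0): [1, 3, 5]
  pop 1: indeg[0]->2; indeg[2]->2; indeg[6]->0 | ready=[3, 5, 6] | order so far=[1]
  pop 3: indeg[7]->3 | ready=[5, 6] | order so far=[1, 3]
  pop 5: indeg[0]->1; indeg[4]->1 | ready=[6] | order so far=[1, 3, 5]
  pop 6: indeg[0]->0; indeg[4]->0; indeg[7]->2 | ready=[0, 4] | order so far=[1, 3, 5, 6]
  pop 0: indeg[2]->1 | ready=[4] | order so far=[1, 3, 5, 6, 0]
  pop 4: indeg[2]->0; indeg[7]->1 | ready=[2] | order so far=[1, 3, 5, 6, 0, 4]
  pop 2: indeg[7]->0 | ready=[7] | order so far=[1, 3, 5, 6, 0, 4, 2]
  pop 7: no out-edges | ready=[] | order so far=[1, 3, 5, 6, 0, 4, 2, 7]
  Result: [1, 3, 5, 6, 0, 4, 2, 7]

Answer: [1, 3, 5, 6, 0, 4, 2, 7]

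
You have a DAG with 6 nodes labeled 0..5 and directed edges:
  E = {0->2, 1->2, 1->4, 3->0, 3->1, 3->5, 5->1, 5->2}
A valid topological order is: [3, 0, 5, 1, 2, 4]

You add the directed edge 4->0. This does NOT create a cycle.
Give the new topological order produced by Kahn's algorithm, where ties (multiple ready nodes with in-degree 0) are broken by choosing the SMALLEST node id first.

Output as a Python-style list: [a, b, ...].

Answer: [3, 5, 1, 4, 0, 2]

Derivation:
Old toposort: [3, 0, 5, 1, 2, 4]
Added edge: 4->0
Position of 4 (5) > position of 0 (1). Must reorder: 4 must now come before 0.
Run Kahn's algorithm (break ties by smallest node id):
  initial in-degrees: [2, 2, 3, 0, 1, 1]
  ready (indeg=0): [3]
  pop 3: indeg[0]->1; indeg[1]->1; indeg[5]->0 | ready=[5] | order so far=[3]
  pop 5: indeg[1]->0; indeg[2]->2 | ready=[1] | order so far=[3, 5]
  pop 1: indeg[2]->1; indeg[4]->0 | ready=[4] | order so far=[3, 5, 1]
  pop 4: indeg[0]->0 | ready=[0] | order so far=[3, 5, 1, 4]
  pop 0: indeg[2]->0 | ready=[2] | order so far=[3, 5, 1, 4, 0]
  pop 2: no out-edges | ready=[] | order so far=[3, 5, 1, 4, 0, 2]
  Result: [3, 5, 1, 4, 0, 2]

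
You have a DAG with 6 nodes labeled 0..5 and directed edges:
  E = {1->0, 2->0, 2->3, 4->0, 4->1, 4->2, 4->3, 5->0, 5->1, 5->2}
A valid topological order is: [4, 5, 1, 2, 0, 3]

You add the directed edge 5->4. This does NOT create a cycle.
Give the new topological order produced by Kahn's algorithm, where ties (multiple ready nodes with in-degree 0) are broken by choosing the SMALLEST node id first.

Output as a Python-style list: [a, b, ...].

Old toposort: [4, 5, 1, 2, 0, 3]
Added edge: 5->4
Position of 5 (1) > position of 4 (0). Must reorder: 5 must now come before 4.
Run Kahn's algorithm (break ties by smallest node id):
  initial in-degrees: [4, 2, 2, 2, 1, 0]
  ready (indeg=0): [5]
  pop 5: indeg[0]->3; indeg[1]->1; indeg[2]->1; indeg[4]->0 | ready=[4] | order so far=[5]
  pop 4: indeg[0]->2; indeg[1]->0; indeg[2]->0; indeg[3]->1 | ready=[1, 2] | order so far=[5, 4]
  pop 1: indeg[0]->1 | ready=[2] | order so far=[5, 4, 1]
  pop 2: indeg[0]->0; indeg[3]->0 | ready=[0, 3] | order so far=[5, 4, 1, 2]
  pop 0: no out-edges | ready=[3] | order so far=[5, 4, 1, 2, 0]
  pop 3: no out-edges | ready=[] | order so far=[5, 4, 1, 2, 0, 3]
  Result: [5, 4, 1, 2, 0, 3]

Answer: [5, 4, 1, 2, 0, 3]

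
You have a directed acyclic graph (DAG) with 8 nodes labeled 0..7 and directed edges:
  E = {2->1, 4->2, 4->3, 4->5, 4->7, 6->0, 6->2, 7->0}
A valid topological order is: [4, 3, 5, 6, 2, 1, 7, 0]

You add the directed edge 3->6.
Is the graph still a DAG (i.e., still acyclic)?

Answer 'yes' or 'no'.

Answer: yes

Derivation:
Given toposort: [4, 3, 5, 6, 2, 1, 7, 0]
Position of 3: index 1; position of 6: index 3
New edge 3->6: forward
Forward edge: respects the existing order. Still a DAG, same toposort still valid.
Still a DAG? yes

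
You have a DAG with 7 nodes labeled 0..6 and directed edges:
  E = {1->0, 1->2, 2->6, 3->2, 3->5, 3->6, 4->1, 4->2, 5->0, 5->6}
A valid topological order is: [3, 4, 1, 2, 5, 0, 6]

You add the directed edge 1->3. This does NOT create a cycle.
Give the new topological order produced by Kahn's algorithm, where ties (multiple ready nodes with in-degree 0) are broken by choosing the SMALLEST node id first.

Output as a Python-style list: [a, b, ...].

Answer: [4, 1, 3, 2, 5, 0, 6]

Derivation:
Old toposort: [3, 4, 1, 2, 5, 0, 6]
Added edge: 1->3
Position of 1 (2) > position of 3 (0). Must reorder: 1 must now come before 3.
Run Kahn's algorithm (break ties by smallest node id):
  initial in-degrees: [2, 1, 3, 1, 0, 1, 3]
  ready (indeg=0): [4]
  pop 4: indeg[1]->0; indeg[2]->2 | ready=[1] | order so far=[4]
  pop 1: indeg[0]->1; indeg[2]->1; indeg[3]->0 | ready=[3] | order so far=[4, 1]
  pop 3: indeg[2]->0; indeg[5]->0; indeg[6]->2 | ready=[2, 5] | order so far=[4, 1, 3]
  pop 2: indeg[6]->1 | ready=[5] | order so far=[4, 1, 3, 2]
  pop 5: indeg[0]->0; indeg[6]->0 | ready=[0, 6] | order so far=[4, 1, 3, 2, 5]
  pop 0: no out-edges | ready=[6] | order so far=[4, 1, 3, 2, 5, 0]
  pop 6: no out-edges | ready=[] | order so far=[4, 1, 3, 2, 5, 0, 6]
  Result: [4, 1, 3, 2, 5, 0, 6]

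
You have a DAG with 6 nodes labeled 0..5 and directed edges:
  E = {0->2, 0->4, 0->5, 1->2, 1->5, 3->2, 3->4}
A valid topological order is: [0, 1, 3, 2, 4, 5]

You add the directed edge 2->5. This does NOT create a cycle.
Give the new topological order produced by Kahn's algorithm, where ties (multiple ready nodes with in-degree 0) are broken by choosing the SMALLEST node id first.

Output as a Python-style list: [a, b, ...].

Answer: [0, 1, 3, 2, 4, 5]

Derivation:
Old toposort: [0, 1, 3, 2, 4, 5]
Added edge: 2->5
Position of 2 (3) < position of 5 (5). Old order still valid.
Run Kahn's algorithm (break ties by smallest node id):
  initial in-degrees: [0, 0, 3, 0, 2, 3]
  ready (indeg=0): [0, 1, 3]
  pop 0: indeg[2]->2; indeg[4]->1; indeg[5]->2 | ready=[1, 3] | order so far=[0]
  pop 1: indeg[2]->1; indeg[5]->1 | ready=[3] | order so far=[0, 1]
  pop 3: indeg[2]->0; indeg[4]->0 | ready=[2, 4] | order so far=[0, 1, 3]
  pop 2: indeg[5]->0 | ready=[4, 5] | order so far=[0, 1, 3, 2]
  pop 4: no out-edges | ready=[5] | order so far=[0, 1, 3, 2, 4]
  pop 5: no out-edges | ready=[] | order so far=[0, 1, 3, 2, 4, 5]
  Result: [0, 1, 3, 2, 4, 5]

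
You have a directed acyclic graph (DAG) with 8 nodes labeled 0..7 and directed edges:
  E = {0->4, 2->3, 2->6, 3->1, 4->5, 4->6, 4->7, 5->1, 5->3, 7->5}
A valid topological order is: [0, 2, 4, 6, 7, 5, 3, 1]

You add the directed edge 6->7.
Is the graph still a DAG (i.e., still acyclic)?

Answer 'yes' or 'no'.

Given toposort: [0, 2, 4, 6, 7, 5, 3, 1]
Position of 6: index 3; position of 7: index 4
New edge 6->7: forward
Forward edge: respects the existing order. Still a DAG, same toposort still valid.
Still a DAG? yes

Answer: yes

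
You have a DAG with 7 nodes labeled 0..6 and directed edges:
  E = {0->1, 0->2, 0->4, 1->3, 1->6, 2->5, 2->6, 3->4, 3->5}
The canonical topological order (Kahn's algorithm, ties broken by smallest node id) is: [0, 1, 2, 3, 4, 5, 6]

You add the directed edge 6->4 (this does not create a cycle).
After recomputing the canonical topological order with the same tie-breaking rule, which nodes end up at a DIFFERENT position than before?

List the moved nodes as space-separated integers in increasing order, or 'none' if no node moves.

Old toposort: [0, 1, 2, 3, 4, 5, 6]
Added edge 6->4
Recompute Kahn (smallest-id tiebreak):
  initial in-degrees: [0, 1, 1, 1, 3, 2, 2]
  ready (indeg=0): [0]
  pop 0: indeg[1]->0; indeg[2]->0; indeg[4]->2 | ready=[1, 2] | order so far=[0]
  pop 1: indeg[3]->0; indeg[6]->1 | ready=[2, 3] | order so far=[0, 1]
  pop 2: indeg[5]->1; indeg[6]->0 | ready=[3, 6] | order so far=[0, 1, 2]
  pop 3: indeg[4]->1; indeg[5]->0 | ready=[5, 6] | order so far=[0, 1, 2, 3]
  pop 5: no out-edges | ready=[6] | order so far=[0, 1, 2, 3, 5]
  pop 6: indeg[4]->0 | ready=[4] | order so far=[0, 1, 2, 3, 5, 6]
  pop 4: no out-edges | ready=[] | order so far=[0, 1, 2, 3, 5, 6, 4]
New canonical toposort: [0, 1, 2, 3, 5, 6, 4]
Compare positions:
  Node 0: index 0 -> 0 (same)
  Node 1: index 1 -> 1 (same)
  Node 2: index 2 -> 2 (same)
  Node 3: index 3 -> 3 (same)
  Node 4: index 4 -> 6 (moved)
  Node 5: index 5 -> 4 (moved)
  Node 6: index 6 -> 5 (moved)
Nodes that changed position: 4 5 6

Answer: 4 5 6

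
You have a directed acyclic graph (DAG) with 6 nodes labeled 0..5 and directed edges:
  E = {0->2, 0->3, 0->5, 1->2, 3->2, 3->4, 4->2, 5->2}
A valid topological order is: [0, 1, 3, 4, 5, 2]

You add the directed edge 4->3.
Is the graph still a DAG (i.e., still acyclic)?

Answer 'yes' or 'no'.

Given toposort: [0, 1, 3, 4, 5, 2]
Position of 4: index 3; position of 3: index 2
New edge 4->3: backward (u after v in old order)
Backward edge: old toposort is now invalid. Check if this creates a cycle.
Does 3 already reach 4? Reachable from 3: [2, 3, 4]. YES -> cycle!
Still a DAG? no

Answer: no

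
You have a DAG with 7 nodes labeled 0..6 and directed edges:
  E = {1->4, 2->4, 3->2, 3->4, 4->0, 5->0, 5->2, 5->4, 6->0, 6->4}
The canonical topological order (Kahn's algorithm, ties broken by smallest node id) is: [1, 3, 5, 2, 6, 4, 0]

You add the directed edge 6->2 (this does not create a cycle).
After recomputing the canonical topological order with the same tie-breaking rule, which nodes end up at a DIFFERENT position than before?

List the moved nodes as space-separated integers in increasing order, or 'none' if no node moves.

Answer: 2 6

Derivation:
Old toposort: [1, 3, 5, 2, 6, 4, 0]
Added edge 6->2
Recompute Kahn (smallest-id tiebreak):
  initial in-degrees: [3, 0, 3, 0, 5, 0, 0]
  ready (indeg=0): [1, 3, 5, 6]
  pop 1: indeg[4]->4 | ready=[3, 5, 6] | order so far=[1]
  pop 3: indeg[2]->2; indeg[4]->3 | ready=[5, 6] | order so far=[1, 3]
  pop 5: indeg[0]->2; indeg[2]->1; indeg[4]->2 | ready=[6] | order so far=[1, 3, 5]
  pop 6: indeg[0]->1; indeg[2]->0; indeg[4]->1 | ready=[2] | order so far=[1, 3, 5, 6]
  pop 2: indeg[4]->0 | ready=[4] | order so far=[1, 3, 5, 6, 2]
  pop 4: indeg[0]->0 | ready=[0] | order so far=[1, 3, 5, 6, 2, 4]
  pop 0: no out-edges | ready=[] | order so far=[1, 3, 5, 6, 2, 4, 0]
New canonical toposort: [1, 3, 5, 6, 2, 4, 0]
Compare positions:
  Node 0: index 6 -> 6 (same)
  Node 1: index 0 -> 0 (same)
  Node 2: index 3 -> 4 (moved)
  Node 3: index 1 -> 1 (same)
  Node 4: index 5 -> 5 (same)
  Node 5: index 2 -> 2 (same)
  Node 6: index 4 -> 3 (moved)
Nodes that changed position: 2 6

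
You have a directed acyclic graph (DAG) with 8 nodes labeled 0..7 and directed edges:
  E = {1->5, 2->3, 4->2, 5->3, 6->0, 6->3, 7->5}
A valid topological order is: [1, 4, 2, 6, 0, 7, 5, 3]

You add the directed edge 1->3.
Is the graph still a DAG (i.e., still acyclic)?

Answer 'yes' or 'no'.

Given toposort: [1, 4, 2, 6, 0, 7, 5, 3]
Position of 1: index 0; position of 3: index 7
New edge 1->3: forward
Forward edge: respects the existing order. Still a DAG, same toposort still valid.
Still a DAG? yes

Answer: yes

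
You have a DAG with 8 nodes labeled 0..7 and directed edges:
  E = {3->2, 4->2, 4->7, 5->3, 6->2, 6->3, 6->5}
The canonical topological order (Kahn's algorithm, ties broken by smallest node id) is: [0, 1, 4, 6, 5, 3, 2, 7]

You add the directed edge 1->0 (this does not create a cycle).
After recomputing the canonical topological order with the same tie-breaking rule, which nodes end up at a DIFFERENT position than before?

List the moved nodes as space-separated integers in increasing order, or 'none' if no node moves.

Answer: 0 1

Derivation:
Old toposort: [0, 1, 4, 6, 5, 3, 2, 7]
Added edge 1->0
Recompute Kahn (smallest-id tiebreak):
  initial in-degrees: [1, 0, 3, 2, 0, 1, 0, 1]
  ready (indeg=0): [1, 4, 6]
  pop 1: indeg[0]->0 | ready=[0, 4, 6] | order so far=[1]
  pop 0: no out-edges | ready=[4, 6] | order so far=[1, 0]
  pop 4: indeg[2]->2; indeg[7]->0 | ready=[6, 7] | order so far=[1, 0, 4]
  pop 6: indeg[2]->1; indeg[3]->1; indeg[5]->0 | ready=[5, 7] | order so far=[1, 0, 4, 6]
  pop 5: indeg[3]->0 | ready=[3, 7] | order so far=[1, 0, 4, 6, 5]
  pop 3: indeg[2]->0 | ready=[2, 7] | order so far=[1, 0, 4, 6, 5, 3]
  pop 2: no out-edges | ready=[7] | order so far=[1, 0, 4, 6, 5, 3, 2]
  pop 7: no out-edges | ready=[] | order so far=[1, 0, 4, 6, 5, 3, 2, 7]
New canonical toposort: [1, 0, 4, 6, 5, 3, 2, 7]
Compare positions:
  Node 0: index 0 -> 1 (moved)
  Node 1: index 1 -> 0 (moved)
  Node 2: index 6 -> 6 (same)
  Node 3: index 5 -> 5 (same)
  Node 4: index 2 -> 2 (same)
  Node 5: index 4 -> 4 (same)
  Node 6: index 3 -> 3 (same)
  Node 7: index 7 -> 7 (same)
Nodes that changed position: 0 1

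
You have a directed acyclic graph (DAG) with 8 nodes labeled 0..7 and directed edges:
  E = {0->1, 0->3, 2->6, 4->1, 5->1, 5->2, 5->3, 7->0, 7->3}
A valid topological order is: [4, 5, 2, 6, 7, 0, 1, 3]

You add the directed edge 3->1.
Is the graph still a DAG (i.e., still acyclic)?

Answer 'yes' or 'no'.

Given toposort: [4, 5, 2, 6, 7, 0, 1, 3]
Position of 3: index 7; position of 1: index 6
New edge 3->1: backward (u after v in old order)
Backward edge: old toposort is now invalid. Check if this creates a cycle.
Does 1 already reach 3? Reachable from 1: [1]. NO -> still a DAG (reorder needed).
Still a DAG? yes

Answer: yes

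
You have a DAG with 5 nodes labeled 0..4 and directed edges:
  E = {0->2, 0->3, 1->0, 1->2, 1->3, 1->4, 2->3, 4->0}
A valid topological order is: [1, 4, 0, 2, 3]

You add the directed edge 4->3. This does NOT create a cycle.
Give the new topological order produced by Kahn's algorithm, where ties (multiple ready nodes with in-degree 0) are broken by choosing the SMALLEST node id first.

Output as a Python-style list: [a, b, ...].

Old toposort: [1, 4, 0, 2, 3]
Added edge: 4->3
Position of 4 (1) < position of 3 (4). Old order still valid.
Run Kahn's algorithm (break ties by smallest node id):
  initial in-degrees: [2, 0, 2, 4, 1]
  ready (indeg=0): [1]
  pop 1: indeg[0]->1; indeg[2]->1; indeg[3]->3; indeg[4]->0 | ready=[4] | order so far=[1]
  pop 4: indeg[0]->0; indeg[3]->2 | ready=[0] | order so far=[1, 4]
  pop 0: indeg[2]->0; indeg[3]->1 | ready=[2] | order so far=[1, 4, 0]
  pop 2: indeg[3]->0 | ready=[3] | order so far=[1, 4, 0, 2]
  pop 3: no out-edges | ready=[] | order so far=[1, 4, 0, 2, 3]
  Result: [1, 4, 0, 2, 3]

Answer: [1, 4, 0, 2, 3]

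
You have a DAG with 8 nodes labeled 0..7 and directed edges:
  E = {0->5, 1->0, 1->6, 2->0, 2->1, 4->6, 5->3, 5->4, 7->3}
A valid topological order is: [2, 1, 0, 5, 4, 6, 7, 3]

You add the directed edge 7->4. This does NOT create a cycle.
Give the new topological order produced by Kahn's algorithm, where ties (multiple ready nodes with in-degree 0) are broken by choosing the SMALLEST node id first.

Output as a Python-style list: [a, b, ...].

Old toposort: [2, 1, 0, 5, 4, 6, 7, 3]
Added edge: 7->4
Position of 7 (6) > position of 4 (4). Must reorder: 7 must now come before 4.
Run Kahn's algorithm (break ties by smallest node id):
  initial in-degrees: [2, 1, 0, 2, 2, 1, 2, 0]
  ready (indeg=0): [2, 7]
  pop 2: indeg[0]->1; indeg[1]->0 | ready=[1, 7] | order so far=[2]
  pop 1: indeg[0]->0; indeg[6]->1 | ready=[0, 7] | order so far=[2, 1]
  pop 0: indeg[5]->0 | ready=[5, 7] | order so far=[2, 1, 0]
  pop 5: indeg[3]->1; indeg[4]->1 | ready=[7] | order so far=[2, 1, 0, 5]
  pop 7: indeg[3]->0; indeg[4]->0 | ready=[3, 4] | order so far=[2, 1, 0, 5, 7]
  pop 3: no out-edges | ready=[4] | order so far=[2, 1, 0, 5, 7, 3]
  pop 4: indeg[6]->0 | ready=[6] | order so far=[2, 1, 0, 5, 7, 3, 4]
  pop 6: no out-edges | ready=[] | order so far=[2, 1, 0, 5, 7, 3, 4, 6]
  Result: [2, 1, 0, 5, 7, 3, 4, 6]

Answer: [2, 1, 0, 5, 7, 3, 4, 6]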